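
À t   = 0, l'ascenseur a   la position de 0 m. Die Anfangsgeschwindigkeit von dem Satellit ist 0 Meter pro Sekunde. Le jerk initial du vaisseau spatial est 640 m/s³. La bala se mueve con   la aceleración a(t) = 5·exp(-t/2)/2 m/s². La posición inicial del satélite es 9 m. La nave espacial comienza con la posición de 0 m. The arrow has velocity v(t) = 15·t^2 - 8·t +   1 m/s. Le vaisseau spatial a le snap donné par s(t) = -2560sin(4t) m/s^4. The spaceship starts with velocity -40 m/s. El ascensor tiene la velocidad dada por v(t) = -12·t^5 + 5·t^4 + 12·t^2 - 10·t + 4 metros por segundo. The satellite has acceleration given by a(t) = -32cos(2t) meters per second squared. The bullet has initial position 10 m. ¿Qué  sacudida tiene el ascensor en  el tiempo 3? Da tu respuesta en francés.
Nous devons dériver notre équation de la vitesse v(t) = -12·t^5 + 5·t^4 + 12·t^2 - 10·t + 4 2 fois. La dérivée de la vitesse donne l'accélération: a(t) = -60·t^4 + 20·t^3 + 24·t - 10. La dérivée de l'accélération donne le jerk: j(t) = -240·t^3 + 60·t^2 + 24. En utilisant j(t) = -240·t^3 + 60·t^2 + 24 et en substituant t = 3, nous trouvons j = -5916.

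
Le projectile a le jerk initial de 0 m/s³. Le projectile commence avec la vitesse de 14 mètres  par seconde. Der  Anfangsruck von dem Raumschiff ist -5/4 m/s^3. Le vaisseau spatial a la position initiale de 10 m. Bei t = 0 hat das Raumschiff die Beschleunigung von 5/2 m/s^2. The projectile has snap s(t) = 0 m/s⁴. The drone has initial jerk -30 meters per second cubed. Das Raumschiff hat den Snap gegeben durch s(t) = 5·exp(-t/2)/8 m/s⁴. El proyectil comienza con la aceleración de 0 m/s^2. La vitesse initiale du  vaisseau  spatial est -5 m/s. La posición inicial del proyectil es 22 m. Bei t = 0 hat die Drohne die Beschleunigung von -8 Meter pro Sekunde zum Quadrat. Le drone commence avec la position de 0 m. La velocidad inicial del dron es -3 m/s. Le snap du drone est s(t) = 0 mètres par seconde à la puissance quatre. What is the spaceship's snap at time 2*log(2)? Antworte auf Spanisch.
Usando s(t) = 5·exp(-t/2)/8 y sustituyendo t = 2*log(2), encontramos s = 5/16.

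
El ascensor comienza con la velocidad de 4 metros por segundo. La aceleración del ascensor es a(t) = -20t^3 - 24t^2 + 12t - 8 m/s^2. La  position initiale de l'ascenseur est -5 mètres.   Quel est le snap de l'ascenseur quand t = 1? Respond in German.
Wir müssen unsere Gleichung für die Beschleunigung a(t) = -20·t^3 - 24·t^2 + 12·t - 8 2-mal ableiten. Mit d/dt von a(t) finden wir j(t) = -60·t^2 - 48·t + 12. Die Ableitung von dem Ruck ergibt den Snap: s(t) = -120·t - 48. Wir haben den Snap s(t) = -120·t - 48. Durch Einsetzen von t = 1: s(1) = -168.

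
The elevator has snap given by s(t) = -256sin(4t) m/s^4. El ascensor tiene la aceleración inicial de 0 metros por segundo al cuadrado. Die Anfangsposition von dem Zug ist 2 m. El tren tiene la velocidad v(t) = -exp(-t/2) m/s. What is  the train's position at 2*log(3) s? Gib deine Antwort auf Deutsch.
Wir müssen das Integral unserer Gleichung für die Geschwindigkeit v(t) = -exp(-t/2) 1-mal finden. Durch Integration von der Geschwindigkeit und Verwendung der Anfangsbedingung x(0) = 2, erhalten wir x(t) = 2·exp(-t/2). Aus der Gleichung für die Position x(t) = 2·exp(-t/2), setzen wir t = 2*log(3) ein und erhalten x = 2/3.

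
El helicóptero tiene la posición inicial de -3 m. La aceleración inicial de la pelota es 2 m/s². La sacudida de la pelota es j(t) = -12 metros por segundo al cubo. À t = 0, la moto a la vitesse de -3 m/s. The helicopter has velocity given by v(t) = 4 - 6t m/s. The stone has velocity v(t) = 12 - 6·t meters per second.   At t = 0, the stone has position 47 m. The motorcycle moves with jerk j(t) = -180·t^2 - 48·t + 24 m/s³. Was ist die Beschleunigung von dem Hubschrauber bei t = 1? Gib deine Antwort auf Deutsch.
Wir müssen unsere Gleichung für die Geschwindigkeit v(t) = 4 - 6·t 1-mal ableiten. Durch Ableiten von der Geschwindigkeit erhalten wir die Beschleunigung: a(t) = -6. Aus der Gleichung für die Beschleunigung a(t) = -6, setzen wir t = 1 ein und erhalten a = -6.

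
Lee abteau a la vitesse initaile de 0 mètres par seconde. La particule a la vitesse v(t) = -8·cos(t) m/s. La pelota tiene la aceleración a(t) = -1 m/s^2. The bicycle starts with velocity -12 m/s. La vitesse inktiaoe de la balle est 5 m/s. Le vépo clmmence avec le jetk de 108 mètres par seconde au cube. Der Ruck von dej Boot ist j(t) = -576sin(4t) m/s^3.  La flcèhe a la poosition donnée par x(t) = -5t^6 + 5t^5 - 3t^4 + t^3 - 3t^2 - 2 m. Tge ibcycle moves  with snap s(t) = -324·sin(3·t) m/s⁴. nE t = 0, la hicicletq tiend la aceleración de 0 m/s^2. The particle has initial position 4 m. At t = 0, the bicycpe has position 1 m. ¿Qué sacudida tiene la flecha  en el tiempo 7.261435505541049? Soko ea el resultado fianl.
La sacudida en t = 7.261435505541049 es j = -214428.813900090.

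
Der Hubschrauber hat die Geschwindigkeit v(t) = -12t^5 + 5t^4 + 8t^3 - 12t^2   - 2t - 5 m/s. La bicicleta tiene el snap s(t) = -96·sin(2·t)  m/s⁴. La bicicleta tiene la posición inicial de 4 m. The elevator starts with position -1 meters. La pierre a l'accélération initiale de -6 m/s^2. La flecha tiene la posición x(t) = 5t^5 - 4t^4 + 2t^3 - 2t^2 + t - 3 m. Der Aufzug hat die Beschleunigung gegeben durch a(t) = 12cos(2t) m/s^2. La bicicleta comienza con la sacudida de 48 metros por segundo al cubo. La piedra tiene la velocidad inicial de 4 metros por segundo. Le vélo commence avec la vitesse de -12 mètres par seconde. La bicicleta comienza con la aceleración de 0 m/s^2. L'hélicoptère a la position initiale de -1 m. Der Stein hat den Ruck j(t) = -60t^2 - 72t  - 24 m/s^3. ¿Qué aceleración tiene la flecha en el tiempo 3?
Debemos derivar nuestra ecuación de la posición x(t) = 5·t^5 - 4·t^4 + 2·t^3 - 2·t^2 + t - 3 2 veces. Tomando d/dt de x(t), encontramos v(t) = 25·t^4 - 16·t^3 + 6·t^2 - 4·t + 1. La derivada de la velocidad da la aceleración: a(t) = 100·t^3 - 48·t^2 + 12·t - 4. Tenemos la aceleración a(t) = 100·t^3 - 48·t^2 + 12·t - 4. Sustituyendo t = 3: a(3) = 2300.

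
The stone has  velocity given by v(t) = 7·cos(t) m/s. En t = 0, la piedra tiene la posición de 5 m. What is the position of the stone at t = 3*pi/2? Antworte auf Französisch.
En partant de la vitesse v(t) = 7·cos(t), nous prenons 1 intégrale. En intégrant la vitesse et en utilisant la condition initiale x(0) = 5, nous obtenons x(t) = 7·sin(t) + 5. En utilisant x(t) = 7·sin(t) + 5 et en substituant t = 3*pi/2, nous trouvons x = -2.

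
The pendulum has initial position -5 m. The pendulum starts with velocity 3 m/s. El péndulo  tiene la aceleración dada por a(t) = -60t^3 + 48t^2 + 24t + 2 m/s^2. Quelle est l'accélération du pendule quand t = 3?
De l'équation de l'accélération a(t) = -60·t^3 + 48·t^2 + 24·t + 2, nous substituons t = 3 pour obtenir a = -1114.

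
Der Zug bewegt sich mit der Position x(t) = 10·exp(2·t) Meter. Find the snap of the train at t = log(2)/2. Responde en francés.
Nous devons dériver notre équation de la position x(t) = 10·exp(2·t) 4 fois. La dérivée de la position donne la vitesse: v(t) = 20·exp(2·t). La dérivée de la vitesse donne l'accélération: a(t) = 40·exp(2·t). En prenant d/dt de a(t), nous trouvons j(t) = 80·exp(2·t). La dérivée du jerk donne le snap: s(t) = 160·exp(2·t). Nous avons le snap s(t) = 160·exp(2·t). En substituant t = log(2)/2: s(log(2)/2) = 320.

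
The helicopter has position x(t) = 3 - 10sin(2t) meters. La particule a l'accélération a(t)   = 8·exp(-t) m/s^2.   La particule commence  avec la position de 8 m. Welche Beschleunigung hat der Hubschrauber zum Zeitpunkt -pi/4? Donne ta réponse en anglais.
Starting from position x(t) = 3 - 10·sin(2·t), we take 2 derivatives. Differentiating position, we get velocity: v(t) = -20·cos(2·t). Taking d/dt of v(t), we find a(t) = 40·sin(2·t). Using a(t) = 40·sin(2·t) and substituting t = -pi/4, we find a = -40.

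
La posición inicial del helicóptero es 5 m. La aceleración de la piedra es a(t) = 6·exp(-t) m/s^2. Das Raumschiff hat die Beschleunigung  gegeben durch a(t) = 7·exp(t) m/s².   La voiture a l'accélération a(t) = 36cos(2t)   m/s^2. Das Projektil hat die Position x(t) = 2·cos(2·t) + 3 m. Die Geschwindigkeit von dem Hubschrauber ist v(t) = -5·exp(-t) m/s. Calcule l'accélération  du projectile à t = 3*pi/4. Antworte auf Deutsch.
Ausgehend von der Position x(t) = 2·cos(2·t) + 3, nehmen wir 2 Ableitungen. Durch Ableiten von der Position erhalten wir die Geschwindigkeit: v(t) = -4·sin(2·t). Durch Ableiten von der Geschwindigkeit erhalten wir die Beschleunigung: a(t) = -8·cos(2·t). Mit a(t) = -8·cos(2·t) und Einsetzen von t = 3*pi/4, finden wir a = 0.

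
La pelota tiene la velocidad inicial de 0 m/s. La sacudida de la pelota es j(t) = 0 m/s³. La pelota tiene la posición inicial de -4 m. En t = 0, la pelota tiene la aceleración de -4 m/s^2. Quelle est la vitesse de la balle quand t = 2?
Pour résoudre ceci, nous devons prendre 2 primitives de notre équation du jerk j(t) = 0. L'intégrale du jerk est l'accélération. En utilisant a(0) = -4, nous obtenons a(t) = -4. La primitive de l'accélération est la vitesse. En utilisant v(0) = 0, nous obtenons v(t) = -4·t. De l'équation de la vitesse v(t) = -4·t, nous substituons t = 2 pour obtenir v = -8.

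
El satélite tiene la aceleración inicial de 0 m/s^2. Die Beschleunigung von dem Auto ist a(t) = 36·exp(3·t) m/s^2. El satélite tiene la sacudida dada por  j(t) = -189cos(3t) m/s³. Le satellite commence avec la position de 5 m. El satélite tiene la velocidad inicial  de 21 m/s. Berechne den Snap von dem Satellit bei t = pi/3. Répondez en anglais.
Starting from jerk j(t) = -189·cos(3·t), we take 1 derivative. Taking d/dt of j(t), we find s(t) = 567·sin(3·t). From the given snap equation s(t) = 567·sin(3·t), we substitute t = pi/3 to get s = 0.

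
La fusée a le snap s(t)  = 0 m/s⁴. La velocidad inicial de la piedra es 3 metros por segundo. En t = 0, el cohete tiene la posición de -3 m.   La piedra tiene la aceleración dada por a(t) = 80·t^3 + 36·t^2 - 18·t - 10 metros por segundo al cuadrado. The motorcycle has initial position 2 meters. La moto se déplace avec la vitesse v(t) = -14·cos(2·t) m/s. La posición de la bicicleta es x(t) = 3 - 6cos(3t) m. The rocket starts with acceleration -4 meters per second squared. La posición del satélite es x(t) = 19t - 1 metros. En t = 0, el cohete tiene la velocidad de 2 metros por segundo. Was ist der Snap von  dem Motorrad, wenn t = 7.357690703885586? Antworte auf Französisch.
En partant de la vitesse v(t) = -14·cos(2·t), nous prenons 3 dérivées. La dérivée de la vitesse donne l'accélération: a(t) = 28·sin(2·t). La dérivée de l'accélération donne le jerk: j(t) = 56·cos(2·t). En dérivant le jerk, nous obtenons le snap: s(t) = -112·sin(2·t). De l'équation du snap s(t) = -112·sin(2·t), nous substituons t = 7.357690703885586 pour obtenir s = -93.7932610780214.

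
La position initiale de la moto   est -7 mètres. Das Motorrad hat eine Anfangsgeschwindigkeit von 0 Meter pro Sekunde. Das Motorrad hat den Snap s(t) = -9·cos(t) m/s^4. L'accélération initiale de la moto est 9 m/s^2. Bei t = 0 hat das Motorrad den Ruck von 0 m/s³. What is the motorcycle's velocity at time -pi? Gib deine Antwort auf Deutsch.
Wir müssen die Stammfunktion unserer Gleichung für den Snap s(t) = -9·cos(t) 3-mal finden. Durch Integration von dem Snap und Verwendung der Anfangsbedingung j(0) = 0, erhalten wir j(t) = -9·sin(t). Durch Integration von dem Ruck und Verwendung der Anfangsbedingung a(0) = 9, erhalten wir a(t) = 9·cos(t). Die Stammfunktion von der Beschleunigung, mit v(0) = 0, ergibt die Geschwindigkeit: v(t) = 9·sin(t). Mit v(t) = 9·sin(t) und Einsetzen von t = -pi, finden wir v = 0.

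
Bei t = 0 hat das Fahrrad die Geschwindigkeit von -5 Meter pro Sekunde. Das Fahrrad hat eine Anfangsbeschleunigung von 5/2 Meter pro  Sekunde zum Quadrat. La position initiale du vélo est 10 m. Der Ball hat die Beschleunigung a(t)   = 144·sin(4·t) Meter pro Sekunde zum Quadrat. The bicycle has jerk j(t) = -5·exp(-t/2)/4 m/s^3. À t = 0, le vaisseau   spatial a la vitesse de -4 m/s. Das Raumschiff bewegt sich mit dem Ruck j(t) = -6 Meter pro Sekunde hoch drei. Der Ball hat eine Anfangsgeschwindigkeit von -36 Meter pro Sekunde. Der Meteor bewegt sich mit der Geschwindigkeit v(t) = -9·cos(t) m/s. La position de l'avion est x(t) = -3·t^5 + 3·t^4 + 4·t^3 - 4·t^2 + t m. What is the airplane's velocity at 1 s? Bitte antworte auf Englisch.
To solve this, we need to take 1 derivative of our position equation x(t) = -3·t^5 + 3·t^4 + 4·t^3 - 4·t^2 + t. Taking d/dt of x(t), we find v(t) = -15·t^4 + 12·t^3 + 12·t^2 - 8·t + 1. We have velocity v(t) = -15·t^4 + 12·t^3 + 12·t^2 - 8·t + 1. Substituting t = 1: v(1) = 2.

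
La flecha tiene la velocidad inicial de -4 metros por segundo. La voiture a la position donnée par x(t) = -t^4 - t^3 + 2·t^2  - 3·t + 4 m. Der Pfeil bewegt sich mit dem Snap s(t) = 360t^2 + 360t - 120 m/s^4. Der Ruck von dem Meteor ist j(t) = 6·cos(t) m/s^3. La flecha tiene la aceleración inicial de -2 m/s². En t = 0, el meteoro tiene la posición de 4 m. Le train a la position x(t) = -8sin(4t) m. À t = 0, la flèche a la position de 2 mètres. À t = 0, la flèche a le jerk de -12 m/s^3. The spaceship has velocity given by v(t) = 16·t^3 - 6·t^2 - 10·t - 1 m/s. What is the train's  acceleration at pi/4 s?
We must differentiate our position equation x(t) = -8·sin(4·t) 2 times. Differentiating position, we get velocity: v(t) = -32·cos(4·t). Taking d/dt of v(t), we find a(t) = 128·sin(4·t). Using a(t) = 128·sin(4·t) and substituting t = pi/4, we find a = 0.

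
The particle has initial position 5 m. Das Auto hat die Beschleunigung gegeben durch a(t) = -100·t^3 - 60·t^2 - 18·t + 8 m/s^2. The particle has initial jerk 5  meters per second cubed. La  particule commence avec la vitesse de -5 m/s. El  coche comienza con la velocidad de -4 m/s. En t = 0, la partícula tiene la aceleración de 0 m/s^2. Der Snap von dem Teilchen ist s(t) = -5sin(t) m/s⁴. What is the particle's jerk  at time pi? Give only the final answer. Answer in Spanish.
La respuesta es -5.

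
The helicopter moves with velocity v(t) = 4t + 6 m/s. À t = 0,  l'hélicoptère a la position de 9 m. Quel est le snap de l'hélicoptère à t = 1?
Pour résoudre ceci, nous devons prendre 3 dérivées de notre équation de la vitesse v(t) = 4·t + 6. La dérivée de la vitesse donne l'accélération: a(t) = 4. En prenant d/dt de a(t), nous trouvons j(t) = 0. En dérivant le jerk, nous obtenons le snap: s(t) = 0. Nous avons le snap s(t) = 0. En substituant t = 1: s(1) = 0.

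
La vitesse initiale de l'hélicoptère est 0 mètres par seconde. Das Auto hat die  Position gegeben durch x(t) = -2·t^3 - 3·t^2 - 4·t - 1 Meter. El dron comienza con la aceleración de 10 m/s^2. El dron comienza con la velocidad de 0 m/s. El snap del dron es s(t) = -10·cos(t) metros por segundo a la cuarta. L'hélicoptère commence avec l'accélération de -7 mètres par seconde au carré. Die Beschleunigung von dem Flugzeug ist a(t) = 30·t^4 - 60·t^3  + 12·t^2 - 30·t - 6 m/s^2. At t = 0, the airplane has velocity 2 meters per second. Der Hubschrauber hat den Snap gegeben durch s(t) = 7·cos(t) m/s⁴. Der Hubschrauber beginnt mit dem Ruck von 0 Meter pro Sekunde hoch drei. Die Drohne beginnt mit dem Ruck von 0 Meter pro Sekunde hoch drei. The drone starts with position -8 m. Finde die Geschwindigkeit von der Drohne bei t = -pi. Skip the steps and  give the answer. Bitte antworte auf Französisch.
La vitesse à t = -pi est v = 0.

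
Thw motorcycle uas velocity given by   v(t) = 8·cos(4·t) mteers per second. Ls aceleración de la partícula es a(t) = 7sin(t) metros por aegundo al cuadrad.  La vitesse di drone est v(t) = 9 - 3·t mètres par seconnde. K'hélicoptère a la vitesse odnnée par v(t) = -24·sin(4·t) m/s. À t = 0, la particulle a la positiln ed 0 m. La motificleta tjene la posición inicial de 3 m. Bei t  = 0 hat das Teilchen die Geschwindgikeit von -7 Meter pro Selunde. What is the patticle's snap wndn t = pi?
Starting from acceleration a(t) = 7·sin(t), we take 2 derivatives. Taking d/dt of a(t), we find j(t) = 7·cos(t). The derivative of jerk gives snap: s(t) = -7·sin(t). Using s(t) = -7·sin(t) and substituting t = pi, we find s = 0.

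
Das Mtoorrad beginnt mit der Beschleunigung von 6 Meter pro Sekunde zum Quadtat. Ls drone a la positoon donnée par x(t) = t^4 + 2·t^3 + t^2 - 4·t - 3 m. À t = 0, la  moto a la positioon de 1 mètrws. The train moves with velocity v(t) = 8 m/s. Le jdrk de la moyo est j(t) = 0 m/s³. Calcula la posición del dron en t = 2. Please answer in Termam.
Aus der Gleichung für die Position x(t) = t^4 + 2·t^3 + t^2 - 4·t - 3, setzen wir t = 2 ein und erhalten x = 25.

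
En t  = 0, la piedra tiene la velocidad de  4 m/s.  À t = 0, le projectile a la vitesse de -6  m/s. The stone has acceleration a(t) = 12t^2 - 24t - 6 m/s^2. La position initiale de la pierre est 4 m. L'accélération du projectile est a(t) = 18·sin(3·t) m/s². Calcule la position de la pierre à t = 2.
Pour résoudre ceci, nous devons prendre 2 primitives de notre équation de l'accélération a(t) = 12·t^2 - 24·t - 6. L'intégrale de l'accélération, avec v(0) = 4, donne la vitesse: v(t) = 4·t^3 - 12·t^2 - 6·t + 4. La primitive de la vitesse, avec x(0) = 4, donne la position: x(t) = t^4 - 4·t^3 - 3·t^2 + 4·t + 4. Nous avons la position x(t) = t^4 - 4·t^3 - 3·t^2 + 4·t + 4. En substituant t = 2: x(2) = -16.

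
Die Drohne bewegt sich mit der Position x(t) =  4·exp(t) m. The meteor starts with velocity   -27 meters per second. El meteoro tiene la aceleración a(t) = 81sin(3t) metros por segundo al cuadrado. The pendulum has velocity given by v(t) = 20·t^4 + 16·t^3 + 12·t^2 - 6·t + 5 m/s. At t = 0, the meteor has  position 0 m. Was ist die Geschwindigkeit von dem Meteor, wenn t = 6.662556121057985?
Wir müssen das Integral unserer Gleichung für die Beschleunigung a(t) = 81·sin(3·t) 1-mal finden. Mit ∫a(t)dt und Anwendung von v(0) = -27, finden wir v(t) = -27·cos(3·t). Mit v(t) = -27·cos(3·t) und Einsetzen von t = 6.662556121057985, finden wir v = -11.3213391599905.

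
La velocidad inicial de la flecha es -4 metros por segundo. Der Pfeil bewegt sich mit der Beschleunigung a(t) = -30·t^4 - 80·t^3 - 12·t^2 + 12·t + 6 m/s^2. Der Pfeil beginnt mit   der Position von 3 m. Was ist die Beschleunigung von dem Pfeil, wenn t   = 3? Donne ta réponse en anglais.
We have acceleration a(t) = -30·t^4 - 80·t^3 - 12·t^2 + 12·t + 6. Substituting t = 3: a(3) = -4656.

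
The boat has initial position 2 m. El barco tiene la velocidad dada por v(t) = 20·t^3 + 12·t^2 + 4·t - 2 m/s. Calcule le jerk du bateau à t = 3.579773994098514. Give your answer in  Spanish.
Debemos derivar nuestra ecuación de la velocidad v(t) = 20·t^3 + 12·t^2 + 4·t - 2 2 veces. La derivada de la velocidad da la aceleración: a(t) = 60·t^2 + 24·t + 4. La derivada de la aceleración da la sacudida: j(t) = 120·t + 24. Usando j(t) = 120·t + 24 y sustituyendo t = 3.579773994098514, encontramos j = 453.572879291822.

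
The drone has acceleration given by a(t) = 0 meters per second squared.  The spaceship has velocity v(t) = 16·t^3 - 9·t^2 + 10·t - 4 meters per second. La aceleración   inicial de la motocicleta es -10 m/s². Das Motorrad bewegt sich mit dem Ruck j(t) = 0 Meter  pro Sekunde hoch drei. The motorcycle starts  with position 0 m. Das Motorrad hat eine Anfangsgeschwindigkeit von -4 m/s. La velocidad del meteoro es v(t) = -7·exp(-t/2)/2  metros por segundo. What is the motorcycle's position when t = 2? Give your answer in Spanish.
Necesitamos integrar nuestra ecuación de la sacudida j(t) = 0 3 veces. La integral de la sacudida, con a(0) = -10, da la aceleración: a(t) = -10. La antiderivada de la aceleración es la velocidad. Usando v(0) = -4, obtenemos v(t) = -10·t - 4. La antiderivada de la velocidad, con x(0) = 0, da la posición: x(t) = -5·t^2 - 4·t. Tenemos la posición x(t) = -5·t^2 - 4·t. Sustituyendo t = 2: x(2) = -28.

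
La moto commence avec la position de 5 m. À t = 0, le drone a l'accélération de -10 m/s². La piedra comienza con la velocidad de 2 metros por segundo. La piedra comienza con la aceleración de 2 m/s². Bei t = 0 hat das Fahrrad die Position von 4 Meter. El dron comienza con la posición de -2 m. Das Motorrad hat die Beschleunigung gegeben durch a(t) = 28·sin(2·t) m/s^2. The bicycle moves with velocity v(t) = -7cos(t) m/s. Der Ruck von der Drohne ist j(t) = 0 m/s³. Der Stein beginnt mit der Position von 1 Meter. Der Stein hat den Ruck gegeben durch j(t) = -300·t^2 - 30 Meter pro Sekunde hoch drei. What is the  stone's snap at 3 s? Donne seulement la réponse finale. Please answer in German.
s(3) = -1800.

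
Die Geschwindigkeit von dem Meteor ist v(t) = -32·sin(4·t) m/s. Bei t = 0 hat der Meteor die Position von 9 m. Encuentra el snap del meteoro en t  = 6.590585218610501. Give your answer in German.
Wir müssen unsere Gleichung für die Geschwindigkeit v(t) = -32·sin(4·t) 3-mal ableiten. Die Ableitung von der Geschwindigkeit ergibt die Beschleunigung: a(t) = -128·cos(4·t). Die Ableitung von der Beschleunigung ergibt den Ruck: j(t) = 512·sin(4·t). Durch Ableiten von dem Ruck erhalten wir den Snap: s(t) = 2048·cos(4·t). Mit s(t) = 2048·cos(4·t) und Einsetzen von t = 6.590585218610501, finden wir s = 685.291580928565.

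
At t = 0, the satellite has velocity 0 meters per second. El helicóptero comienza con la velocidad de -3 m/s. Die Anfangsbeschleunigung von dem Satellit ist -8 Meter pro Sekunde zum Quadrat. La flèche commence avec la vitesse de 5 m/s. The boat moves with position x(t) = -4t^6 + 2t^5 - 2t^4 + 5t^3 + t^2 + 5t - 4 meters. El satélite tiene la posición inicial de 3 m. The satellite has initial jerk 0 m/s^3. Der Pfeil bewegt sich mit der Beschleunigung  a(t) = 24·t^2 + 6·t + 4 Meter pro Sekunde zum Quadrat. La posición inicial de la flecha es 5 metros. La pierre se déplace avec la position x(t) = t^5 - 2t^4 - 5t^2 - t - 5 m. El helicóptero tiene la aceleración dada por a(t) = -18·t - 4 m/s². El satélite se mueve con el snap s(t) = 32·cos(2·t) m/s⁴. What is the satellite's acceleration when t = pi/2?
To solve this, we need to take 2 antiderivatives of our snap equation s(t) = 32·cos(2·t). The antiderivative of snap, with j(0) = 0, gives jerk: j(t) = 16·sin(2·t). Integrating jerk and using the initial condition a(0) = -8, we get a(t) = -8·cos(2·t). Using a(t) = -8·cos(2·t) and substituting t = pi/2, we find a = 8.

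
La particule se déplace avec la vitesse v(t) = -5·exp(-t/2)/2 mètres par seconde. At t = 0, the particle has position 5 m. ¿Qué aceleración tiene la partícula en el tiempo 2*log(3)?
Para resolver esto, necesitamos tomar 1 derivada de nuestra ecuación de la velocidad v(t) = -5·exp(-t/2)/2. Tomando d/dt de v(t), encontramos a(t) = 5·exp(-t/2)/4. De la ecuación de la aceleración a(t) = 5·exp(-t/2)/4, sustituimos t = 2*log(3) para obtener a = 5/12.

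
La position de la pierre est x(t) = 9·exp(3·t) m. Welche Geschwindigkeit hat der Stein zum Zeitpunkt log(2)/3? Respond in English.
We must differentiate our position equation x(t) = 9·exp(3·t) 1 time. Taking d/dt of x(t), we find v(t) = 27·exp(3·t). From the given velocity equation v(t) = 27·exp(3·t), we substitute t = log(2)/3 to get v = 54.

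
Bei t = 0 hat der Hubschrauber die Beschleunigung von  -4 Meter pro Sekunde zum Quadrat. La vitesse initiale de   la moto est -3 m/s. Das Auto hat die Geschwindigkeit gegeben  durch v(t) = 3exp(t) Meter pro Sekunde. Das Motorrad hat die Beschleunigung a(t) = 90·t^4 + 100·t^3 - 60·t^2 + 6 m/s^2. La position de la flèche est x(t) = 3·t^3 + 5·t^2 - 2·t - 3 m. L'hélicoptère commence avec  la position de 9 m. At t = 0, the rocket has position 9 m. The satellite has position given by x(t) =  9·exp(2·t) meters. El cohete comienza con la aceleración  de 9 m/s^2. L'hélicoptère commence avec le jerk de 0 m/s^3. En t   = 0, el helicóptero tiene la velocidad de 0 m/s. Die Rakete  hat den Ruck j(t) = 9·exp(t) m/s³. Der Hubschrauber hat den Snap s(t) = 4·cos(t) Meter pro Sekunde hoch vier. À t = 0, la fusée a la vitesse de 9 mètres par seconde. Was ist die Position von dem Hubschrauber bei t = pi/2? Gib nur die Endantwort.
Die Position bei t = pi/2 ist x = 5.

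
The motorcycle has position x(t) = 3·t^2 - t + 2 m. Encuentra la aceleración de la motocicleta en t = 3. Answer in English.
Starting from position x(t) = 3·t^2 - t + 2, we take 2 derivatives. Taking d/dt of x(t), we find v(t) = 6·t - 1. The derivative of velocity gives acceleration: a(t) = 6. We have acceleration a(t) = 6. Substituting t = 3: a(3) = 6.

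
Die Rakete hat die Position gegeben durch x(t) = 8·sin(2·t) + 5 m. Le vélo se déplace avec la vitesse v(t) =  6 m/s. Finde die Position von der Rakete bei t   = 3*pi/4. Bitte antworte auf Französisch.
En utilisant x(t) = 8·sin(2·t) + 5 et en substituant t = 3*pi/4, nous trouvons x = -3.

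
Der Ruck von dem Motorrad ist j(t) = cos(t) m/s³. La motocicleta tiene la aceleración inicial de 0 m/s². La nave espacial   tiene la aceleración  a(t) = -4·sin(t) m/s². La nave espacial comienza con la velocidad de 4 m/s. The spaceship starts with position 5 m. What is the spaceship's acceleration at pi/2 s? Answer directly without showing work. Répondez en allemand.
Die Antwort ist -4.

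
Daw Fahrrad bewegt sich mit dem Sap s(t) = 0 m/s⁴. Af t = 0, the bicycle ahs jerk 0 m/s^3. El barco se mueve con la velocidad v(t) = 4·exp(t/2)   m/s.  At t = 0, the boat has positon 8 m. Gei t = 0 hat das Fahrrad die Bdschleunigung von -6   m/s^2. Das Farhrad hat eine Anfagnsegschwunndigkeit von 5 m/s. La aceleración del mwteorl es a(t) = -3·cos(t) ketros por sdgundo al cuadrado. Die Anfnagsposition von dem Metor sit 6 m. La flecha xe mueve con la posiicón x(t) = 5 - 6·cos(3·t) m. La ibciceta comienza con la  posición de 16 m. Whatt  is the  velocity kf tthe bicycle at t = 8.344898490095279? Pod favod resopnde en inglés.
To find the answer, we compute 3 integrals of s(t) = 0. The antiderivative of snap is jerk. Using j(0) = 0, we get j(t) = 0. The antiderivative of jerk is acceleration. Using a(0) = -6, we get a(t) = -6. Integrating acceleration and using the initial condition v(0) = 5, we get v(t) = 5 - 6·t. Using v(t) = 5 - 6·t and substituting t = 8.344898490095279, we find v = -45.0693909405717.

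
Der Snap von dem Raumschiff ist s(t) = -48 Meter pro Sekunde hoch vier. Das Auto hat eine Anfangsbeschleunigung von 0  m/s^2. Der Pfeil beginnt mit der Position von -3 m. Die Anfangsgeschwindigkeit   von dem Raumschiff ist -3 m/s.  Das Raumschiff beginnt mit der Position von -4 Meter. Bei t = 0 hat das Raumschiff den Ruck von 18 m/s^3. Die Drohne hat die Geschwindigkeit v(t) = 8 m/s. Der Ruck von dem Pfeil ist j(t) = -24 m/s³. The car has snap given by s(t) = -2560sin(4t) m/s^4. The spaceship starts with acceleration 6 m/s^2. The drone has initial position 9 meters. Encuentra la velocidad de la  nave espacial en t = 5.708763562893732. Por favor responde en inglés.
We must find the integral of our snap equation s(t) = -48 3 times. Taking ∫s(t)dt and applying j(0) = 18, we find j(t) = 18 - 48·t. The integral of jerk, with a(0) = 6, gives acceleration: a(t) = -24·t^2 + 18·t + 6. The antiderivative of acceleration is velocity. Using v(0) = -3, we get v(t) = -8·t^3 + 9·t^2 + 6·t - 3. Using v(t) = -8·t^3 + 9·t^2 + 6·t - 3 and substituting t = 5.708763562893732, we find v = -1163.82557330051.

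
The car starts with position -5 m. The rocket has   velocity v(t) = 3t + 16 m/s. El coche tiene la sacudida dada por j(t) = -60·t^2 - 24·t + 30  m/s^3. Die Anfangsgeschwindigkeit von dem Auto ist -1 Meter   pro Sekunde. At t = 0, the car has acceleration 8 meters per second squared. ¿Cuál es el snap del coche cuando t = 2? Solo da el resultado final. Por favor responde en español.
El snap en t = 2 es s = -264.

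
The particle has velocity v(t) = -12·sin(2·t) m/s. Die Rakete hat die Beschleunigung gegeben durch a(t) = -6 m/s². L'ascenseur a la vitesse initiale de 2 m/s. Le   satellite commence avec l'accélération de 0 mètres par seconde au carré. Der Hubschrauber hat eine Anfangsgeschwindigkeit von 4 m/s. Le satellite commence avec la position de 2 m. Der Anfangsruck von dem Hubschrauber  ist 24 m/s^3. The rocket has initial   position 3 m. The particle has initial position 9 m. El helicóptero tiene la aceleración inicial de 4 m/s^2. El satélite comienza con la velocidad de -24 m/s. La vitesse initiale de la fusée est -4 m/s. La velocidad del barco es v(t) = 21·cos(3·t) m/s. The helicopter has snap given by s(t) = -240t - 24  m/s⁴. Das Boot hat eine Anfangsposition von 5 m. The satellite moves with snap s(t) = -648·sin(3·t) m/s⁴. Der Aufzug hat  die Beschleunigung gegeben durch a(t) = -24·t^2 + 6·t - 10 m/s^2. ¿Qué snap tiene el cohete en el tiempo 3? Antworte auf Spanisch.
Debemos derivar nuestra ecuación de la aceleración a(t) = -6 2 veces. Tomando d/dt de a(t), encontramos j(t) = 0. Tomando d/dt de j(t), encontramos s(t) = 0. Tenemos el snap s(t) = 0. Sustituyendo t = 3: s(3) = 0.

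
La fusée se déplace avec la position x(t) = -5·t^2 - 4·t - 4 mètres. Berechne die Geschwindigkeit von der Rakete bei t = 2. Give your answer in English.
Starting from position x(t) = -5·t^2 - 4·t - 4, we take 1 derivative. Differentiating position, we get velocity: v(t) = -10·t - 4. Using v(t) = -10·t - 4 and substituting t = 2, we find v = -24.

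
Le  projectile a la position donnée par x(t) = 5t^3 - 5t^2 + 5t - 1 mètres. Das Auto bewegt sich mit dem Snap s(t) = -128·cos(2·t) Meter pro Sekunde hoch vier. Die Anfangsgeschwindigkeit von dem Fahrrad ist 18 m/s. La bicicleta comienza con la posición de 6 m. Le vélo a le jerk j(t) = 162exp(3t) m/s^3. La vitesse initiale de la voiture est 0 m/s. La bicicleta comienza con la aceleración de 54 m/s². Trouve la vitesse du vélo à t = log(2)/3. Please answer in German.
Um dies zu lösen, müssen wir 2 Integrale unserer Gleichung für den Ruck j(t) = 162·exp(3·t) finden. Mit ∫j(t)dt und Anwendung von a(0) = 54, finden wir a(t) = 54·exp(3·t). Die Stammfunktion von der Beschleunigung, mit v(0) = 18, ergibt die Geschwindigkeit: v(t) = 18·exp(3·t). Mit v(t) = 18·exp(3·t) und Einsetzen von t = log(2)/3, finden wir v = 36.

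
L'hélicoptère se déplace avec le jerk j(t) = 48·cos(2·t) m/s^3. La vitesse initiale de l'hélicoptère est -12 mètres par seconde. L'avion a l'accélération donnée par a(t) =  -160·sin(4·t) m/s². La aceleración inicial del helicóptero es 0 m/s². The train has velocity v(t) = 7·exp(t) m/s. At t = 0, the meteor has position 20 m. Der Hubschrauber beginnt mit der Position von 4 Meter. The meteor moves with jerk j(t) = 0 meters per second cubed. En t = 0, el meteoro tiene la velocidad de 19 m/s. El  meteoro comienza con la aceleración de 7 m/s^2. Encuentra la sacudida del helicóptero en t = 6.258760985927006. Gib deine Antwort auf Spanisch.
De la ecuación de la sacudida j(t) = 48·cos(2·t), sustituimos t = 6.258760985927006 para obtener j = 47.9427428299082.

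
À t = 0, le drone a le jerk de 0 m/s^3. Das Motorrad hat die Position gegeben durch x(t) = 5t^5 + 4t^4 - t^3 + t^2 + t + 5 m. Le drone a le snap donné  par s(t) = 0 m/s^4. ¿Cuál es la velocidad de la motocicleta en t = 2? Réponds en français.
Nous devons dériver notre équation de la position x(t) = 5·t^5 + 4·t^4 - t^3 + t^2 + t + 5 1 fois. En dérivant la position, nous obtenons la vitesse: v(t) = 25·t^4 + 16·t^3 - 3·t^2 + 2·t + 1. En utilisant v(t) = 25·t^4 + 16·t^3 - 3·t^2 + 2·t + 1 et en substituant t = 2, nous trouvons v = 521.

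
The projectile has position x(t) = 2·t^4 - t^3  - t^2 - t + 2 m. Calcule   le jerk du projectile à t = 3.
Pour résoudre ceci, nous devons prendre 3 dérivées de notre équation de la position x(t) = 2·t^4 - t^3 - t^2 - t + 2. En dérivant la position, nous obtenons la vitesse: v(t) = 8·t^3 - 3·t^2 - 2·t - 1. En prenant d/dt de v(t), nous trouvons a(t) = 24·t^2 - 6·t - 2. En dérivant l'accélération, nous obtenons le jerk: j(t) = 48·t - 6. Nous avons le jerk j(t) = 48·t - 6. En substituant t = 3: j(3) = 138.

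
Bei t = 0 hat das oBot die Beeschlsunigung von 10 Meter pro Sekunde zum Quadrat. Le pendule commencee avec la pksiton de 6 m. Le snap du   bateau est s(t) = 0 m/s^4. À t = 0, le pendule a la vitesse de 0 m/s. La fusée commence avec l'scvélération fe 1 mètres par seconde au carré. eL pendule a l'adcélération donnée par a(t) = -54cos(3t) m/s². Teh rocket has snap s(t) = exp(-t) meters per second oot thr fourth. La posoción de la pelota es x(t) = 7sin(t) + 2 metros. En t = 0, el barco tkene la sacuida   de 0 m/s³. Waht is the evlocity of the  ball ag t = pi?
We must differentiate our position equation x(t) = 7·sin(t) + 2 1 time. The derivative of position gives velocity: v(t) = 7·cos(t). From the given velocity equation v(t) = 7·cos(t), we substitute t = pi to get v = -7.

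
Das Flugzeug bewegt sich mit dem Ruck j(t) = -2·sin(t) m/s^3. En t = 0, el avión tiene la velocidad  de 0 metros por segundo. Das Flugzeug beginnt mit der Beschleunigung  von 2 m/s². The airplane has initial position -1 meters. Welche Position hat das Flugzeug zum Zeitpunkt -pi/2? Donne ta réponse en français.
Nous devons trouver l'intégrale de notre équation du jerk j(t) = -2·sin(t) 3 fois. En intégrant le jerk et en utilisant la condition initiale a(0) = 2, nous obtenons a(t) = 2·cos(t). En prenant ∫a(t)dt et en appliquant v(0) = 0, nous trouvons v(t) = 2·sin(t). En intégrant la vitesse et en utilisant la condition initiale x(0) = -1, nous obtenons x(t) = 1 - 2·cos(t). En utilisant x(t) = 1 - 2·cos(t) et en substituant t = -pi/2, nous trouvons x = 1.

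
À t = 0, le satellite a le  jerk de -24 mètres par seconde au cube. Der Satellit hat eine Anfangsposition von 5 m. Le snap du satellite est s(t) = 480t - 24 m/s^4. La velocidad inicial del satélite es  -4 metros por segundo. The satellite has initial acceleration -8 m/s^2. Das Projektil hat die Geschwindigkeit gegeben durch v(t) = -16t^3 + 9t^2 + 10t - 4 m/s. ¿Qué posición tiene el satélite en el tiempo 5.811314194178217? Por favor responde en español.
Debemos encontrar la antiderivada de nuestra ecuación del snap s(t) = 480·t - 24 4 veces. La antiderivada del snap, con j(0) = -24, da la sacudida: j(t) = 240·t^2 - 24·t - 24. La antiderivada de la sacudida es la aceleración. Usando a(0) = -8, obtenemos a(t) = 80·t^3 - 12·t^2 - 24·t - 8. Integrando la aceleración y usando la condición inicial v(0) = -4, obtenemos v(t) = 20·t^4 - 4·t^3 - 12·t^2 - 8·t - 4. La antiderivada de la velocidad, con x(0) = 5, da la posición: x(t) = 4·t^5 - t^4 - 4·t^3 - 4·t^2 - 4·t + 5. De la ecuación de la posición x(t) = 4·t^5 - t^4 - 4·t^3 - 4·t^2 - 4·t + 5, sustituimos t = 5.811314194178217 para obtener x = 24432.4852080533.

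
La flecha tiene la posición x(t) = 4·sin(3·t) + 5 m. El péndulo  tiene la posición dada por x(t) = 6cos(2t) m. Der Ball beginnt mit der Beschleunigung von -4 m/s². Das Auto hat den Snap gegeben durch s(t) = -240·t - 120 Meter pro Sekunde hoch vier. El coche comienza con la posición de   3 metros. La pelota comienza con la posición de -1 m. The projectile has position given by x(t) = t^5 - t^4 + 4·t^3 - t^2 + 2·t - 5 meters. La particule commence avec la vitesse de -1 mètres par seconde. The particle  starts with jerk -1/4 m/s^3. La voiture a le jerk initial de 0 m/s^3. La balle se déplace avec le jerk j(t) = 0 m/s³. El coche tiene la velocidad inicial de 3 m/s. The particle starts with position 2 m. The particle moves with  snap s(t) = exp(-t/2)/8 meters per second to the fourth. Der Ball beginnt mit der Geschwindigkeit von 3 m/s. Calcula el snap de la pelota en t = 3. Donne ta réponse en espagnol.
Partiendo de la sacudida j(t) = 0, tomamos 1 derivada. Derivando la sacudida, obtenemos el snap: s(t) = 0. Usando s(t) = 0 y sustituyendo t = 3, encontramos s = 0.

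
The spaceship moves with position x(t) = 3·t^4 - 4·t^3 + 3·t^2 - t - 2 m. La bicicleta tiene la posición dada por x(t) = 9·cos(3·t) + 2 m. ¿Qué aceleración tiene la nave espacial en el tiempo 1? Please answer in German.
Ausgehend von der Position x(t) = 3·t^4 - 4·t^3 + 3·t^2 - t - 2, nehmen wir 2 Ableitungen. Mit d/dt von x(t) finden wir v(t) = 12·t^3 - 12·t^2 + 6·t - 1. Durch Ableiten von der Geschwindigkeit erhalten wir die Beschleunigung: a(t) = 36·t^2 - 24·t + 6. Aus der Gleichung für die Beschleunigung a(t) = 36·t^2 - 24·t + 6, setzen wir t = 1 ein und erhalten a = 18.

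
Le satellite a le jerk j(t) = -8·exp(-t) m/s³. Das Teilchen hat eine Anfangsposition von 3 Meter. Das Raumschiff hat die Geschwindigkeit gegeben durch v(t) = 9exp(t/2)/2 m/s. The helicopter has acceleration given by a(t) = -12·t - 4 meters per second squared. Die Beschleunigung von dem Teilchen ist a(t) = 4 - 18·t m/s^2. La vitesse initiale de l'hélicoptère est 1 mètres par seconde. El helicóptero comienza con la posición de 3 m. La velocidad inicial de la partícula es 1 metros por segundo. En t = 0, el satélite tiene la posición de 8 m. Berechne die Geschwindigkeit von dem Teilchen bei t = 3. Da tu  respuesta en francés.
Pour résoudre ceci, nous devons prendre 1 intégrale de notre équation de l'accélération a(t) = 4 - 18·t. En prenant ∫a(t)dt et en appliquant v(0) = 1, nous trouvons v(t) = -9·t^2 + 4·t + 1. En utilisant v(t) = -9·t^2 + 4·t + 1 et en substituant t = 3, nous trouvons v = -68.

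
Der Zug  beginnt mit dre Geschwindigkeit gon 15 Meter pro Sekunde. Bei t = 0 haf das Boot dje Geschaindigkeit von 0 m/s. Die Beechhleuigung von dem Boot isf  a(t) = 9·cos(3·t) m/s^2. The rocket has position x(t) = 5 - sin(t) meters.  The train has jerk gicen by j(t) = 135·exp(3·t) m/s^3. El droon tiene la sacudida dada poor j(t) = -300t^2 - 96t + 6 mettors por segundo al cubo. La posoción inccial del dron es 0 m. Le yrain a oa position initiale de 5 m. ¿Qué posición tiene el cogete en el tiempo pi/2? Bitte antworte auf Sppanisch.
De la ecuación de la posición x(t) = 5 - sin(t), sustituimos t = pi/2 para obtener x = 4.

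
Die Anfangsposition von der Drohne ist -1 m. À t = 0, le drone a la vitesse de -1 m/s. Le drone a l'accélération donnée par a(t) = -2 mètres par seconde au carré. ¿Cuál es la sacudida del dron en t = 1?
Para resolver esto, necesitamos tomar 1 derivada de nuestra ecuación de la aceleración a(t) = -2. Derivando la aceleración, obtenemos la sacudida: j(t) = 0. De la ecuación de la sacudida j(t) = 0, sustituimos t = 1 para obtener j = 0.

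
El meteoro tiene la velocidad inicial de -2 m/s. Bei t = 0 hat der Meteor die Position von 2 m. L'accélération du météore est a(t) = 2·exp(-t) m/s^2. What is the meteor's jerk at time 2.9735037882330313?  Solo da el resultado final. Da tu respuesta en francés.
À t = 2.9735037882330313, j = -0.102247737885506.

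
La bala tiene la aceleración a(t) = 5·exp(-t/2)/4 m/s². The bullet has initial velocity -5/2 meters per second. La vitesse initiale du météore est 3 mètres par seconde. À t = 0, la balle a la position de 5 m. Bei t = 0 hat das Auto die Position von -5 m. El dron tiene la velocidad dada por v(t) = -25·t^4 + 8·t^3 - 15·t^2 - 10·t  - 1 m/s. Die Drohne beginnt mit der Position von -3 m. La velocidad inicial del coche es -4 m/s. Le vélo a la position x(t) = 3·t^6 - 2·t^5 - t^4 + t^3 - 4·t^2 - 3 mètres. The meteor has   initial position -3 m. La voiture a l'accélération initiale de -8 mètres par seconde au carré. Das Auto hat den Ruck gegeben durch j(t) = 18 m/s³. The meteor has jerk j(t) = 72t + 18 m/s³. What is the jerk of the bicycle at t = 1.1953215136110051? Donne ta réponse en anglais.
To solve this, we need to take 3 derivatives of our position equation x(t) = 3·t^6 - 2·t^5 - t^4 + t^3 - 4·t^2 - 3. The derivative of position gives velocity: v(t) = 18·t^5 - 10·t^4 - 4·t^3 + 3·t^2 - 8·t. The derivative of velocity gives acceleration: a(t) = 90·t^4 - 40·t^3 - 12·t^2 + 6·t - 8. The derivative of acceleration gives jerk: j(t) = 360·t^3 - 120·t^2 - 24·t + 6. From the given jerk equation j(t) = 360·t^3 - 120·t^2 - 24·t + 6, we substitute t = 1.1953215136110051 to get j = 420.689409420063.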